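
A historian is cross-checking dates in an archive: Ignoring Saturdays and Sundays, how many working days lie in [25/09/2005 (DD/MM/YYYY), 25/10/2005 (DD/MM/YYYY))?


Start: 2005-09-25 (Sunday)
End (exclusive): 2005-10-25 (Tuesday)
Total calendar days: 30
Full weeks: 30 // 7 = 4 -> 20 weekdays
Remaining 2 days starting on Sunday:
  Sun(-), Mon(w) -> 1 weekdays
Total business days: 20 + 1 = 21

21


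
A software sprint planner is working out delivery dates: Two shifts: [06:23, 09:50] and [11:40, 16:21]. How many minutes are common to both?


Interval A: [383, 590] minutes from midnight
Interval B: [700, 981] minutes from midnight
Overlap start = max(383, 700) = 700
Overlap end = min(590, 981) = 590
End <= start, so the intervals do not overlap: 0 minutes

0


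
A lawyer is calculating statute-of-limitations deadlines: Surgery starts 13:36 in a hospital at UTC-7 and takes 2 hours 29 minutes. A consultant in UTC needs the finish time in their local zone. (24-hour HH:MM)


Start: 13:36 in UTC-7
Step 1 - add duration:
  minutes: 36 + 29 = 65 (carry 1h)
  hours: 13 + 2 + 1 = 16
  end in UTC-7: 16:05
Step 2 - convert UTC-7 -> UTC:
  offset difference: 0 - (-7) = 7 hours
  16 + (7) = 23 -> mod 24 = 23
Result: 23:05 in UTC

23:05


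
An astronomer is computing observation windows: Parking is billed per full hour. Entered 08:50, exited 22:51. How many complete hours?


Start: 08:50
End: 22:51
Hour difference: 22 - 8 = 14 hours
Minute difference: 51 - 50 = 1 minutes
Total minutes: 841
Complete hours: 841 / 60 = 14 (remainder 1)

14


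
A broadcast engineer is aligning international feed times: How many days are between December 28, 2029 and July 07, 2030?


Start date: 2029-12-28
End date: 2030-07-07
Dec 2029: +4 days
Jan 2030: +31 days
Feb 2030: +28 days
... (5 more months)
Total: 191 days

191


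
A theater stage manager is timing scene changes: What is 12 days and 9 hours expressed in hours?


Days: 12
Extra hours: 9
Hours per day: 24
Days to hours: 12 x 24 = 288
Total: 288 + 9 = 297

297


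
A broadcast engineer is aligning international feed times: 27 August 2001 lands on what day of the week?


Date: 2001-08-27
January 1, 2001 is a Monday
Day of year: 239
Offset from Jan 1: 238 days
238 mod 7 = 0
Result: Monday

Monday


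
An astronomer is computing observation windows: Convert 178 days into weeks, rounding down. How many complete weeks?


Total days: 178
Days per week: 7
Division: 178 / 7 = 25 remainder 3
Complete weeks: 25
Remaining days: 3

25


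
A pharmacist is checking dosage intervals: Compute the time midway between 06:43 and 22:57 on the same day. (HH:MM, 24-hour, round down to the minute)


Start time: 06:43 = 403 minutes from midnight
End time: 22:57 = 1377 minutes from midnight
Sum: 403 + 1377 = 1780
Midpoint: 1780 / 2 = 890 minutes
Convert: 890 / 60 = 14 hours, 50 minutes
Result: 14:50

14:50


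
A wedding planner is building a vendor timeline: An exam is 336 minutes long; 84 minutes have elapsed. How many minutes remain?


Total budget: 336 minutes
Time used: 84 minutes
Remaining: 336 - 84 = 252 minutes
Percent used: 25.0%
Percent remaining: 75.0%

252


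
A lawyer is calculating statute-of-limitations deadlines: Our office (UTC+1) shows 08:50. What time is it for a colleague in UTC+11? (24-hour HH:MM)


Local time: 08:50 at UTC+1 (offset 1h)
Target zone: UTC+11 (offset 11h)
Difference: 11 - (1) = 10 hours
Calculation: 8 + (10) = 18
Result: 18:50

18:50


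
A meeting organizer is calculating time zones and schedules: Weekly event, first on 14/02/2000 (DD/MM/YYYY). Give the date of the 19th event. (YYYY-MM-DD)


First occurrence: 2000-02-14 (occurrence 1)
Each occurrence is 7 days after the previous.
Occurrence 19 is 18 weeks after the first.
18 weeks = 126 days
2000-02-14 + 126 days = 2000-06-19

2000-06-19


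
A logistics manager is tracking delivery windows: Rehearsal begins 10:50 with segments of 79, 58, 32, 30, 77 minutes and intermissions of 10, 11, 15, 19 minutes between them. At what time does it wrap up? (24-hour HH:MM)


Start: 10:50 = 650 min from midnight
  after task 1 (79 min): 12:09
  after break (10 min): 12:19
  after task 2 (58 min): 13:17
  after break (11 min): 13:28
  after task 3 (32 min): 14:00
  after break (15 min): 14:15
  after task 4 (30 min): 14:45
  after break (19 min): 15:04
  after task 5 (77 min): 16:21
Total elapsed: 331 minutes
End time: 16:21

16:21


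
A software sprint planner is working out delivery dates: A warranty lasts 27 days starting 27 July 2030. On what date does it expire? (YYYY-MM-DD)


Start: 2030-07-27
Adding 27 days
Days remaining in July: 4
After July: 23 days still to add
August 2030 has 31 days, need 23
Result: 2030-08-23

2030-08-23


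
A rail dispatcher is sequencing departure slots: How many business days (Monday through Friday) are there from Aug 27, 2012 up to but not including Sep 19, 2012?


Start: 2012-08-27 (Monday)
End (exclusive): 2012-09-19 (Wednesday)
Total calendar days: 23
Full weeks: 23 // 7 = 3 -> 15 weekdays
Remaining 2 days starting on Monday:
  Mon(w), Tue(w) -> 2 weekdays
Total business days: 15 + 2 = 17

17


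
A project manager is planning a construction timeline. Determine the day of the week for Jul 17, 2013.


Date: 2013-07-17
January 1, 2013 is a Tuesday
Day of year: 198
Offset from Jan 1: 197 days
197 mod 7 = 1
Result: Wednesday

Wednesday


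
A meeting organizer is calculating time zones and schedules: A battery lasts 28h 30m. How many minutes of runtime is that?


Hours: 28
Extra minutes: 30
Minutes per hour: 60
Hours to minutes: 28 x 60 = 1680
Total: 1680 + 30 = 1710

1710


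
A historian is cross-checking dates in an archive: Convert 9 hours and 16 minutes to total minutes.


Hours: 9
Minutes: 16
Convert hours to minutes: 9 x 60 = 540
Add remaining minutes: 540 + 16 = 556

556


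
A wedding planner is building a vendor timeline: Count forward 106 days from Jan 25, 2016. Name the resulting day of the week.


Start: 2016-01-25 (Monday)
Step 1 - find target date: add 106 days
  2016-01-25 + 106 days = 2016-05-10
Step 2 - day of week:
  106 mod 7 = 1
  Monday + 1 days -> Tuesday
Result: Tuesday (2016-05-10)

Tuesday


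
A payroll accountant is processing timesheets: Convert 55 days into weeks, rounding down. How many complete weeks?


Total days: 55
Days per week: 7
Division: 55 / 7 = 7 remainder 6
Complete weeks: 7
Remaining days: 6

7


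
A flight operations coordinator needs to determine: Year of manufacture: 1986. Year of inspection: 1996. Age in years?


Birth year: 1986
Current year: 1996
Age = current year - birth year
Age = 1996 - 1986 = 10

10


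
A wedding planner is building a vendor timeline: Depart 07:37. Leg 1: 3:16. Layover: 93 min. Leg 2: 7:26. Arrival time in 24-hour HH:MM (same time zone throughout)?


Depart: 07:37
Leg 1: +196 min -> 10:53
Layover: +93 min -> 12:26
Leg 2: +446 min -> 19:52
Total travel: 735 minutes = 12h 15m
Arrival: 19:52

19:52


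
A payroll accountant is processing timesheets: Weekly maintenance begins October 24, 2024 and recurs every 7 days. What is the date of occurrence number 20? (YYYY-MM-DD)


First occurrence: 2024-10-24 (occurrence 1)
Each occurrence is 7 days after the previous.
Occurrence 20 is 19 weeks after the first.
19 weeks = 133 days
2024-10-24 + 133 days = 2025-03-06

2025-03-06


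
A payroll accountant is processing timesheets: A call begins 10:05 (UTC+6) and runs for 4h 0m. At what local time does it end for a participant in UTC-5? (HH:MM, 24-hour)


Start: 10:05 in UTC+6
Step 1 - add duration:
  minutes: 5 + 0 = 5
  hours: 10 + 4 + 0 = 14
  end in UTC+6: 14:05
Step 2 - convert UTC+6 -> UTC-5:
  offset difference: -5 - (6) = -11 hours
  14 + (-11) = 3 -> mod 24 = 3
Result: 03:05 in UTC-5

03:05


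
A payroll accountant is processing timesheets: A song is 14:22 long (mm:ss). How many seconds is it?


Minutes: 14
Extra seconds: 22
Seconds per minute: 60
Minutes to seconds: 14 x 60 = 840
Total: 840 + 22 = 862

862


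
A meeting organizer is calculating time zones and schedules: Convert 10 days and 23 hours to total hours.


Days: 10
Extra hours: 23
Hours per day: 24
Days to hours: 10 x 24 = 240
Total: 240 + 23 = 263

263


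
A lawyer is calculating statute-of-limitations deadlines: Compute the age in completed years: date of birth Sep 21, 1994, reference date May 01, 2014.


Birth: 1994-09-21
Reference: 2014-05-01
Year difference: 2014 - 1994 = 20
Has birthday (09-21) occurred by 05-01? No
Birthday not yet reached this year -> subtract 1
Age in full years: 19

19


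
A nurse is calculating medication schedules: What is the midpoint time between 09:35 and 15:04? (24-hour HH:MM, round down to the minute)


Start time: 09:35 = 575 minutes from midnight
End time: 15:04 = 904 minutes from midnight
Sum: 575 + 904 = 1479
Midpoint: 1479 / 2 = 739 minutes
Convert: 739 / 60 = 12 hours, 19 minutes
Result: 12:19

12:19


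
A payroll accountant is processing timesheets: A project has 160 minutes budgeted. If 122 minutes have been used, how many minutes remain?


Total budget: 160 minutes
Time used: 122 minutes
Remaining: 160 - 122 = 38 minutes
Percent used: 76.2%
Percent remaining: 23.8%

38


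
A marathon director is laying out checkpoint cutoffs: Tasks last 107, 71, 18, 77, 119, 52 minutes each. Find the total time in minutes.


Durations: 107, 71, 18, 77, 119, 52
Running sum: 107
+ 71 = 178
+ 18 = 196
+ 77 = 273
+ 119 = 392
+ 52 = 444
Total duration: 444 minutes
That is 7 hours and 24 minutes

444


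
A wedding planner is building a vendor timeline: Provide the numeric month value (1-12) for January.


Calendar month order:
1. January <--
2. February
January is month number 1

1


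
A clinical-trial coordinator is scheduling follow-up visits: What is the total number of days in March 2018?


Month: March
Year: 2018
March is a 31-day month
Total: 31 days

31


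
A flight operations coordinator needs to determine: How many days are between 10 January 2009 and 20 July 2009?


Start date: 2009-01-10
End date: 2009-07-20
Jan 2009: +22 days
Feb 2009: +28 days
Mar 2009: +31 days
... (4 more months)
Total: 191 days

191


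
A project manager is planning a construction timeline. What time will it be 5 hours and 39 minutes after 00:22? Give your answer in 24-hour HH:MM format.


Start time: 00:22
Adding: 5 hours 39 minutes
Minutes: 22 + 39 = 61
Minute overflow: 61 >= 60, so carry 1 hour, minutes = 1
Hours: 0 + 5 + 1 = 6
Result: 06:01

06:01


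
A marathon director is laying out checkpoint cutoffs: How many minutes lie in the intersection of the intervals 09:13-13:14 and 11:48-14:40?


Interval A: [553, 794] minutes from midnight
Interval B: [708, 880] minutes from midnight
Overlap start = max(553, 708) = 708
Overlap end = min(794, 880) = 794
Overlap = 794 - 708 = 86 minutes

86


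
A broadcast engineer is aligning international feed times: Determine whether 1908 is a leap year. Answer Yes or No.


Year: 1908
Divisible by 4? 1908 / 4 = 477.0 -> Yes
Divisible by 100? 1908 / 100 = 19.08 -> No
Divisible by 4 but not 100, so it IS a leap year

Yes


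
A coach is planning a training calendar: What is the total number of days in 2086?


Year: 2086
Check leap year rules:
Divisible by 4? No
2086 is not a leap year
Days: 365

365


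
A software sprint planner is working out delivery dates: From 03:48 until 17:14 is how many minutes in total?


Start time: 03:48 = 228 minutes from midnight
End time: 17:14 = 1034 minutes from midnight
Difference: 1034 - 228 = 806 minutes
That is 13 hours and 26 minutes

806


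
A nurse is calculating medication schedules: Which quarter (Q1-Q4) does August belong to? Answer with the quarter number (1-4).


Month: August (month 8)
Q1: January-March (months 1-3)
Q2: April-June (months 4-6)
Q3: July-September (months 7-9)
Q4: October-December (months 10-12)
Month 8 falls in Q3

3


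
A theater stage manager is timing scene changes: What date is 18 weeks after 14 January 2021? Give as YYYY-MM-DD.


Start: 2021-01-14
Weeks to add: 18
Convert to days: 18 x 7 = 126 days
Add 126 days to 2021-01-14
Result: 2021-05-20

2021-05-20


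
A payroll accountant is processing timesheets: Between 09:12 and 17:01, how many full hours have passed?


Start: 09:12
End: 17:01
Hour difference: 17 - 9 = 8 hours
Minute difference: 1 - 12 = -11 minutes
Total minutes: 469
Complete hours: 469 / 60 = 7 (remainder 49)

7


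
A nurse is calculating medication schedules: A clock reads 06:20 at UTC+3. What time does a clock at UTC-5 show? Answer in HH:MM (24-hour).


Local time: 06:20 at UTC+3 (offset 3h)
Target zone: UTC-5 (offset -5h)
Difference: -5 - (3) = -8 hours
Calculation: 6 + (-8) = -2
Wraparound: (-2) mod 24 = 22
Result: 22:20

22:20


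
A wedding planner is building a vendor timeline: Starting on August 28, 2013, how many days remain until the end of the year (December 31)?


Start: August 28, 2013
End: December 31, 2013
Days left in August: 3
September: 30
October: 31
November: 30
December: 31
Sum of remaining months: 122
Total: 3 + 122 = 125

125


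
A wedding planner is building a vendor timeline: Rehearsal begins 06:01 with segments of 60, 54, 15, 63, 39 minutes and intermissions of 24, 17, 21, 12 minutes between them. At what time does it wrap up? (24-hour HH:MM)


Start: 06:01 = 361 min from midnight
  after task 1 (60 min): 07:01
  after break (24 min): 07:25
  after task 2 (54 min): 08:19
  after break (17 min): 08:36
  after task 3 (15 min): 08:51
  after break (21 min): 09:12
  after task 4 (63 min): 10:15
  after break (12 min): 10:27
  after task 5 (39 min): 11:06
Total elapsed: 305 minutes
End time: 11:06

11:06


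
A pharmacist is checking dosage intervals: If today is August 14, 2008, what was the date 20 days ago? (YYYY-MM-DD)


Start: 2008-08-14
Subtracting 20 days
Days already passed in August: 14
After going back through August: 6 more days to subtract
July 2008 has 31 days, need 6
Result: 2008-07-25

2008-07-25


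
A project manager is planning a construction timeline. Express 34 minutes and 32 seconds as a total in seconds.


Minutes: 34
Seconds: 32
Convert minutes to seconds: 34 x 60 = 2040
Add remaining seconds: 2040 + 32 = 2072

2072


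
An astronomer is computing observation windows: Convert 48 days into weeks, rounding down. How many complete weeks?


Total days: 48
Days per week: 7
Division: 48 / 7 = 6 remainder 6
Complete weeks: 6
Remaining days: 6

6


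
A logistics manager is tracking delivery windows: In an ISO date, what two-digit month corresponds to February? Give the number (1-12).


Calendar month order:
1. January
2. February <--
3. March
February is month number 2

2


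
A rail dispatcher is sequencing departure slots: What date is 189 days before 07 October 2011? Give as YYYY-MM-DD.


Start: 2011-10-07
Subtracting 189 days
Days already passed in October: 7
After going back through October: 182 more days to subtract
September 2011: 30 days, 152 remaining
August 2011: 31 days, 121 remaining
July 2011: 31 days, 90 remaining
June 2011: 30 days, 60 remaining
Result: 2011-04-01

2011-04-01


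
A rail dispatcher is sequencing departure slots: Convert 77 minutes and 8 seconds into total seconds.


Minutes: 77
Seconds: 8
Convert minutes to seconds: 77 x 60 = 4620
Add remaining seconds: 4620 + 8 = 4628

4628


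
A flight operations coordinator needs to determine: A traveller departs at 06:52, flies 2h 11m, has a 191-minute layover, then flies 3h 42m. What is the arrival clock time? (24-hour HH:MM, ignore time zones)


Depart: 06:52
Leg 1: +131 min -> 09:03
Layover: +191 min -> 12:14
Leg 2: +222 min -> 15:56
Total travel: 544 minutes = 9h 4m
Arrival: 15:56

15:56


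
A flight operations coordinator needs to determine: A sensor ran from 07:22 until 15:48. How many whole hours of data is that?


Start: 07:22
End: 15:48
Hour difference: 15 - 7 = 8 hours
Minute difference: 48 - 22 = 26 minutes
Total minutes: 506
Complete hours: 506 / 60 = 8 (remainder 26)

8


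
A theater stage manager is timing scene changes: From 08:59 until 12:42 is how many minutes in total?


Start time: 08:59 = 539 minutes from midnight
End time: 12:42 = 762 minutes from midnight
Difference: 762 - 539 = 223 minutes
That is 3 hours and 43 minutes

223


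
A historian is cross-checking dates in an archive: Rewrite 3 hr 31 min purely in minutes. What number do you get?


Hours: 3
Extra minutes: 31
Minutes per hour: 60
Hours to minutes: 3 x 60 = 180
Total: 180 + 31 = 211

211


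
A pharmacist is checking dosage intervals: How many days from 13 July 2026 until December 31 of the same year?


Start: July 13, 2026
End: December 31, 2026
Days left in July: 18
August: 31
September: 30
October: 31
November: 30
... plus remaining months
Sum of remaining months: 153
Total: 18 + 153 = 171

171


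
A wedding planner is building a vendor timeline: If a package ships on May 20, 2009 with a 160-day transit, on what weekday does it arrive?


Start: 2009-05-20 (Wednesday)
Step 1 - find target date: add 160 days
  2009-05-20 + 160 days = 2009-10-27
Step 2 - day of week:
  160 mod 7 = 6
  Wednesday + 6 days -> Tuesday
Result: Tuesday (2009-10-27)

Tuesday


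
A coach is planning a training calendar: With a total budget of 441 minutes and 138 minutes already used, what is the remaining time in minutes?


Total budget: 441 minutes
Time used: 138 minutes
Remaining: 441 - 138 = 303 minutes
Percent used: 31.3%
Percent remaining: 68.7%

303


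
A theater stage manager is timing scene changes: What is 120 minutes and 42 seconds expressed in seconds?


Minutes: 120
Extra seconds: 42
Seconds per minute: 60
Minutes to seconds: 120 x 60 = 7200
Total: 7200 + 42 = 7242

7242


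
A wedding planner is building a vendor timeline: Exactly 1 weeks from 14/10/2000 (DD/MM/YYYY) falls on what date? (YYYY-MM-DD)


Start: 2000-10-14
Weeks to add: 1
Convert to days: 1 x 7 = 7 days
Add 7 days to 2000-10-14
Result: 2000-10-21

2000-10-21


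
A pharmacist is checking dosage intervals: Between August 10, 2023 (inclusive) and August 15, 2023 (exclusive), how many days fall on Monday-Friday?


Start: 2023-08-10 (Thursday)
End (exclusive): 2023-08-15 (Tuesday)
Total calendar days: 5
Full weeks: 5 // 7 = 0 -> 0 weekdays
Remaining 5 days starting on Thursday:
  Thu(w), Fri(w), Sat(-), Sun(-), Mon(w) -> 3 weekdays
Total business days: 0 + 3 = 3

3


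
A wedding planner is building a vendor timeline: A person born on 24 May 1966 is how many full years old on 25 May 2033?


Birth: 1966-05-24
Reference: 2033-05-25
Year difference: 2033 - 1966 = 67
Has birthday (05-24) occurred by 05-25? Yes
Age in full years: 67

67


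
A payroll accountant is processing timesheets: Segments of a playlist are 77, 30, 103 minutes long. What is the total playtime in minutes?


Durations: 77, 30, 103
Running sum: 77
+ 30 = 107
+ 103 = 210
Total duration: 210 minutes
That is 3 hours and 30 minutes

210


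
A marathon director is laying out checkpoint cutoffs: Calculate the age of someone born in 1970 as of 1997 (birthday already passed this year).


Birth year: 1970
Current year: 1997
Age = current year - birth year
Age = 1997 - 1970 = 27

27


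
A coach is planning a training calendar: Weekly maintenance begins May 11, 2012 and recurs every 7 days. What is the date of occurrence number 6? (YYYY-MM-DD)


First occurrence: 2012-05-11 (occurrence 1)
Each occurrence is 7 days after the previous.
Occurrence 6 is 5 weeks after the first.
5 weeks = 35 days
2012-05-11 + 35 days = 2012-06-15

2012-06-15


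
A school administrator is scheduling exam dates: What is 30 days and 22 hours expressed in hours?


Days: 30
Extra hours: 22
Hours per day: 24
Days to hours: 30 x 24 = 720
Total: 720 + 22 = 742

742


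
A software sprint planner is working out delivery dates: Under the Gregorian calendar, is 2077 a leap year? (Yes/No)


Year: 2077
Divisible by 4? 2077 / 4 = 519.25 -> No
Not divisible by 4, so NOT a leap year

No


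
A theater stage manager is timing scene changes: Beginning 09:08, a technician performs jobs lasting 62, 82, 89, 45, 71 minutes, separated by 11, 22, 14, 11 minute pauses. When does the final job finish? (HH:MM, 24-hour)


Start: 09:08 = 548 min from midnight
  after task 1 (62 min): 10:10
  after break (11 min): 10:21
  after task 2 (82 min): 11:43
  after break (22 min): 12:05
  after task 3 (89 min): 13:34
  after break (14 min): 13:48
  after task 4 (45 min): 14:33
  after break (11 min): 14:44
  after task 5 (71 min): 15:55
Total elapsed: 407 minutes
End time: 15:55

15:55


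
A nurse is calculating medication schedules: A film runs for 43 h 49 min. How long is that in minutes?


Hours: 43
Minutes: 49
Convert hours to minutes: 43 x 60 = 2580
Add remaining minutes: 2580 + 49 = 2629

2629


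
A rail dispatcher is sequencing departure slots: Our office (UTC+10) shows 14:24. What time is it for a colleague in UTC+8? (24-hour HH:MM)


Local time: 14:24 at UTC+10 (offset 10h)
Target zone: UTC+8 (offset 8h)
Difference: 8 - (10) = -2 hours
Calculation: 14 + (-2) = 12
Result: 12:24

12:24


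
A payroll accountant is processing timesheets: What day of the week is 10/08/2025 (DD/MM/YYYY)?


Date: 2025-08-10
January 1, 2025 is a Wednesday
Day of year: 222
Offset from Jan 1: 221 days
221 mod 7 = 4
Result: Sunday

Sunday


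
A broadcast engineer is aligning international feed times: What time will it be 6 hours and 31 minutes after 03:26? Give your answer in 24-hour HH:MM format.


Start time: 03:26
Adding: 6 hours 31 minutes
Minutes: 26 + 31 = 57
Hours: 3 + 6 + 0 = 9
Result: 09:57

09:57


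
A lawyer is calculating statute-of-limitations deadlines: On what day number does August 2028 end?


Month: August
Year: 2028
August is a 31-day month
Total: 31 days

31


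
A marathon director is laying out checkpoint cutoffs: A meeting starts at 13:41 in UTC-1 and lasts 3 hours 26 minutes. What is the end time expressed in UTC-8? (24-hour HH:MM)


Start: 13:41 in UTC-1
Step 1 - add duration:
  minutes: 41 + 26 = 67 (carry 1h)
  hours: 13 + 3 + 1 = 17
  end in UTC-1: 17:07
Step 2 - convert UTC-1 -> UTC-8:
  offset difference: -8 - (-1) = -7 hours
  17 + (-7) = 10 -> mod 24 = 10
Result: 10:07 in UTC-8

10:07


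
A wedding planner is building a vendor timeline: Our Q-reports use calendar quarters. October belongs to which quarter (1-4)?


Month: October (month 10)
Q1: January-March (months 1-3)
Q2: April-June (months 4-6)
Q3: July-September (months 7-9)
Q4: October-December (months 10-12)
Month 10 falls in Q4

4


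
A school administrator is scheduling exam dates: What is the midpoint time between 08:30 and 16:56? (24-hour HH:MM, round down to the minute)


Start time: 08:30 = 510 minutes from midnight
End time: 16:56 = 1016 minutes from midnight
Sum: 510 + 1016 = 1526
Midpoint: 1526 / 2 = 763 minutes
Convert: 763 / 60 = 12 hours, 43 minutes
Result: 12:43

12:43


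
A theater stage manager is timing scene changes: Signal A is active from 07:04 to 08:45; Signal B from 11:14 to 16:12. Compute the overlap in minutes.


Interval A: [424, 525] minutes from midnight
Interval B: [674, 972] minutes from midnight
Overlap start = max(424, 674) = 674
Overlap end = min(525, 972) = 525
End <= start, so the intervals do not overlap: 0 minutes

0


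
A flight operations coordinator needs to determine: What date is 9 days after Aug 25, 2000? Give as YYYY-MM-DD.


Start: 2000-08-25
Adding 9 days
Days remaining in August: 6
After August: 3 days still to add
September 2000 has 30 days, need 3
Result: 2000-09-03

2000-09-03


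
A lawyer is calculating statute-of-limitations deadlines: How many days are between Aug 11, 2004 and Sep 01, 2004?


Start date: 2004-08-11
End date: 2004-09-01
Aug 2004: +21 days
Total: 21 days

21


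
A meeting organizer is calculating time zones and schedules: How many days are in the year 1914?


Year: 1914
Check leap year rules:
Divisible by 4? No
1914 is not a leap year
Days: 365

365


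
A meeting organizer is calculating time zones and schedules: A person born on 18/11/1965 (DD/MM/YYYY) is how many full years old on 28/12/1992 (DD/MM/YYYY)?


Birth: 1965-11-18
Reference: 1992-12-28
Year difference: 1992 - 1965 = 27
Has birthday (11-18) occurred by 12-28? Yes
Age in full years: 27

27


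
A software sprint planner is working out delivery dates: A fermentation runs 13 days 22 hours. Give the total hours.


Days: 13
Extra hours: 22
Hours per day: 24
Days to hours: 13 x 24 = 312
Total: 312 + 22 = 334

334


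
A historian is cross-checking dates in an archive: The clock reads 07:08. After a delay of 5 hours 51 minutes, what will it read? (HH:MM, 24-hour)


Start time: 07:08
Adding: 5 hours 51 minutes
Minutes: 8 + 51 = 59
Hours: 7 + 5 + 0 = 12
Result: 12:59

12:59


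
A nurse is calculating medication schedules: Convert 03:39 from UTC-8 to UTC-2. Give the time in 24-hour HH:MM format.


Local time: 03:39 at UTC-8 (offset -8h)
Target zone: UTC-2 (offset -2h)
Difference: -2 - (-8) = 6 hours
Calculation: 3 + (6) = 9
Result: 09:39

09:39


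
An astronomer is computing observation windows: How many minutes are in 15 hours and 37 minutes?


Hours: 15
Extra minutes: 37
Minutes per hour: 60
Hours to minutes: 15 x 60 = 900
Total: 900 + 37 = 937

937


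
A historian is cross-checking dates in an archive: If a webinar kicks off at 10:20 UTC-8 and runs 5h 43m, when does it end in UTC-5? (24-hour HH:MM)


Start: 10:20 in UTC-8
Step 1 - add duration:
  minutes: 20 + 43 = 63 (carry 1h)
  hours: 10 + 5 + 1 = 16
  end in UTC-8: 16:03
Step 2 - convert UTC-8 -> UTC-5:
  offset difference: -5 - (-8) = 3 hours
  16 + (3) = 19 -> mod 24 = 19
Result: 19:03 in UTC-5

19:03


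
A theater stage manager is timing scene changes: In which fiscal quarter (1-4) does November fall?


Month: November (month 11)
Q1: January-March (months 1-3)
Q2: April-June (months 4-6)
Q3: July-September (months 7-9)
Q4: October-December (months 10-12)
Month 11 falls in Q4

4


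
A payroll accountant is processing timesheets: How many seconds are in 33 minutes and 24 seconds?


Minutes: 33
Seconds: 24
Convert minutes to seconds: 33 x 60 = 1980
Add remaining seconds: 1980 + 24 = 2004

2004


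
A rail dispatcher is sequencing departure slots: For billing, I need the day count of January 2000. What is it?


Month: January
Year: 2000
January is a 31-day month
Total: 31 days

31


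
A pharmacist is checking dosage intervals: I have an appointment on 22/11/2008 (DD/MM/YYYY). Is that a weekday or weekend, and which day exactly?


Date: 2008-11-22
January 1, 2008 is a Tuesday
Day of year: 327
Offset from Jan 1: 326 days
326 mod 7 = 4
Result: Saturday

Saturday


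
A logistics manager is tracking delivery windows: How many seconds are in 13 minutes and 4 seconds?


Minutes: 13
Extra seconds: 4
Seconds per minute: 60
Minutes to seconds: 13 x 60 = 780
Total: 780 + 4 = 784

784


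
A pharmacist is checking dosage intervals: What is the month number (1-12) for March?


Calendar month order:
2. February
3. March <--
4. April
March is month number 3

3


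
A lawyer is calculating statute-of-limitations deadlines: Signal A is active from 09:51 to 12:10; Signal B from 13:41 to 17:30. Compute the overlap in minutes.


Interval A: [591, 730] minutes from midnight
Interval B: [821, 1050] minutes from midnight
Overlap start = max(591, 821) = 821
Overlap end = min(730, 1050) = 730
End <= start, so the intervals do not overlap: 0 minutes

0


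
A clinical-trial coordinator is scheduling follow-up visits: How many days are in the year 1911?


Year: 1911
Check leap year rules:
Divisible by 4? No
1911 is not a leap year
Days: 365

365


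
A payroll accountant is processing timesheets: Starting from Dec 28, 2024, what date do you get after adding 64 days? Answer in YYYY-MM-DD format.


Start: 2024-12-28
Adding 64 days
Days remaining in December: 3
After December: 61 days still to add
January 2025: 31 days, 30 remaining
February 2025: 28 days, 2 remaining
March 2025 has 31 days, need 2
Result: 2025-03-02

2025-03-02


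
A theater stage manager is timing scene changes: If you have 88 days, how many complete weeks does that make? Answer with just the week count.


Total days: 88
Days per week: 7
Division: 88 / 7 = 12 remainder 4
Complete weeks: 12
Remaining days: 4

12


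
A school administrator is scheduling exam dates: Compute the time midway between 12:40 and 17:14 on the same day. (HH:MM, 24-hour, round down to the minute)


Start time: 12:40 = 760 minutes from midnight
End time: 17:14 = 1034 minutes from midnight
Sum: 760 + 1034 = 1794
Midpoint: 1794 / 2 = 897 minutes
Convert: 897 / 60 = 14 hours, 57 minutes
Result: 14:57

14:57


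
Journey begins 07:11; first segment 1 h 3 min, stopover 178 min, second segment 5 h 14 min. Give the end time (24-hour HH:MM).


Depart: 07:11
Leg 1: +63 min -> 08:14
Layover: +178 min -> 11:12
Leg 2: +314 min -> 16:26
Total travel: 555 minutes = 9h 15m
Arrival: 16:26

16:26


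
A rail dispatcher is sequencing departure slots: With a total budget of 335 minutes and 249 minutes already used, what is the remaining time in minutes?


Total budget: 335 minutes
Time used: 249 minutes
Remaining: 335 - 249 = 86 minutes
Percent used: 74.3%
Percent remaining: 25.7%

86


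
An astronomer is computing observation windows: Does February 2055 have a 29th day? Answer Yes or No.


Year: 2055
Divisible by 4? 2055 / 4 = 513.75 -> No
Not divisible by 4, so NOT a leap year

No


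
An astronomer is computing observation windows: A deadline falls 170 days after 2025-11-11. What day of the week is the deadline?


Start: 2025-11-11 (Tuesday)
Step 1 - find target date: add 170 days
  2025-11-11 + 170 days = 2026-04-30
Step 2 - day of week:
  170 mod 7 = 2
  Tuesday + 2 days -> Thursday
Result: Thursday (2026-04-30)

Thursday


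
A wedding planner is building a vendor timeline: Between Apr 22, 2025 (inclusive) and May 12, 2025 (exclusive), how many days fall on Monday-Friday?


Start: 2025-04-22 (Tuesday)
End (exclusive): 2025-05-12 (Monday)
Total calendar days: 20
Full weeks: 20 // 7 = 2 -> 10 weekdays
Remaining 6 days starting on Tuesday:
  Tue(w), Wed(w), Thu(w), Fri(w), Sat(-), Sun(-) -> 4 weekdays
Total business days: 10 + 4 = 14

14


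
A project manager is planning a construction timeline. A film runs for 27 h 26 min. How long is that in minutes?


Hours: 27
Minutes: 26
Convert hours to minutes: 27 x 60 = 1620
Add remaining minutes: 1620 + 26 = 1646

1646


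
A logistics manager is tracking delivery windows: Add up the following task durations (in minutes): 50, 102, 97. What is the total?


Durations: 50, 102, 97
Running sum: 50
+ 102 = 152
+ 97 = 249
Total duration: 249 minutes
That is 4 hours and 9 minutes

249


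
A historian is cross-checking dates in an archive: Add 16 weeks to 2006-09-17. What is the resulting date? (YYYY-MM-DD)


Start: 2006-09-17
Weeks to add: 16
Convert to days: 16 x 7 = 112 days
Add 112 days to 2006-09-17
Result: 2007-01-07

2007-01-07


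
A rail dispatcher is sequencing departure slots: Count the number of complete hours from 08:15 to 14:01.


Start: 08:15
End: 14:01
Hour difference: 14 - 8 = 6 hours
Minute difference: 1 - 15 = -14 minutes
Total minutes: 346
Complete hours: 346 / 60 = 5 (remainder 46)

5


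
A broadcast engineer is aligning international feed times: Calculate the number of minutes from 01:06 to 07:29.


Start time: 01:06 = 66 minutes from midnight
End time: 07:29 = 449 minutes from midnight
Difference: 449 - 66 = 383 minutes
That is 6 hours and 23 minutes

383


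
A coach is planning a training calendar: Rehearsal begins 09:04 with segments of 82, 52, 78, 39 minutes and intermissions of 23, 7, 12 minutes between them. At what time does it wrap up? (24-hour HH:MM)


Start: 09:04 = 544 min from midnight
  after task 1 (82 min): 10:26
  after break (23 min): 10:49
  after task 2 (52 min): 11:41
  after break (7 min): 11:48
  after task 3 (78 min): 13:06
  after break (12 min): 13:18
  after task 4 (39 min): 13:57
Total elapsed: 293 minutes
End time: 13:57

13:57


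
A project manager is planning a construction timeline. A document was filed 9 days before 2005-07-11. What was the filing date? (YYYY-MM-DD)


Start: 2005-07-11
Subtracting 9 days
Days already passed in July: 11
Result: 2005-07-02

2005-07-02


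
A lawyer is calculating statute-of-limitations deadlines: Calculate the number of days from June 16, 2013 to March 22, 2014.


Start date: 2013-06-16
End date: 2014-03-22
Jun 2013: +15 days
Jul 2013: +31 days
Aug 2013: +31 days
... (7 more months)
Total: 279 days

279


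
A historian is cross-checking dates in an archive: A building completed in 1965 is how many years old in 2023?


Birth year: 1965
Current year: 2023
Age = current year - birth year
Age = 2023 - 1965 = 58

58


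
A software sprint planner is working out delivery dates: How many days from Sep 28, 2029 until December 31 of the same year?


Start: September 28, 2029
End: December 31, 2029
Days left in September: 2
October: 31
November: 30
December: 31
Sum of remaining months: 92
Total: 2 + 92 = 94

94


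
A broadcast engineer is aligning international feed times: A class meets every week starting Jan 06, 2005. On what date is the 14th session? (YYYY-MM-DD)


First occurrence: 2005-01-06 (occurrence 1)
Each occurrence is 7 days after the previous.
Occurrence 14 is 13 weeks after the first.
13 weeks = 91 days
2005-01-06 + 91 days = 2005-04-07

2005-04-07


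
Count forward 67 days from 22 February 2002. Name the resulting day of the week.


Start: 2002-02-22 (Friday)
Step 1 - find target date: add 67 days
  2002-02-22 + 67 days = 2002-04-30
Step 2 - day of week:
  67 mod 7 = 4
  Friday + 4 days -> Tuesday
Result: Tuesday (2002-04-30)

Tuesday


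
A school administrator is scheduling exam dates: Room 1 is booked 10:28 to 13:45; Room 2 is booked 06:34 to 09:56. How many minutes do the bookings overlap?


Interval A: [628, 825] minutes from midnight
Interval B: [394, 596] minutes from midnight
Overlap start = max(628, 394) = 628
Overlap end = min(825, 596) = 596
End <= start, so the intervals do not overlap: 0 minutes

0


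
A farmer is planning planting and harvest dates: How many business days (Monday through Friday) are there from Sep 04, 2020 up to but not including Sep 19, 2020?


Start: 2020-09-04 (Friday)
End (exclusive): 2020-09-19 (Saturday)
Total calendar days: 15
Full weeks: 15 // 7 = 2 -> 10 weekdays
Remaining 1 days starting on Friday:
  Fri(w) -> 1 weekdays
Total business days: 10 + 1 = 11

11


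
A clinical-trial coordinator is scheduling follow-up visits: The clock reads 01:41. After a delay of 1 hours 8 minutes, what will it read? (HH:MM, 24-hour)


Start time: 01:41
Adding: 1 hours 8 minutes
Minutes: 41 + 8 = 49
Hours: 1 + 1 + 0 = 2
Result: 02:49

02:49


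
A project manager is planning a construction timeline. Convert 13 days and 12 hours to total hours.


Days: 13
Extra hours: 12
Hours per day: 24
Days to hours: 13 x 24 = 312
Total: 312 + 12 = 324

324


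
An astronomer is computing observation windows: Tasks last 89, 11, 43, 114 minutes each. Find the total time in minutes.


Durations: 89, 11, 43, 114
Running sum: 89
+ 11 = 100
+ 43 = 143
+ 114 = 257
Total duration: 257 minutes
That is 4 hours and 17 minutes

257


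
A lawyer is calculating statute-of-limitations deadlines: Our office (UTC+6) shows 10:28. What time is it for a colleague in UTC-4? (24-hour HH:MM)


Local time: 10:28 at UTC+6 (offset 6h)
Target zone: UTC-4 (offset -4h)
Difference: -4 - (6) = -10 hours
Calculation: 10 + (-10) = 0
Result: 00:28

00:28


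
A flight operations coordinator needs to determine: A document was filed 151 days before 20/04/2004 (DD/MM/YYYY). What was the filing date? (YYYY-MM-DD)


Start: 2004-04-20
Subtracting 151 days
Days already passed in April: 20
After going back through April: 131 more days to subtract
March 2004: 31 days, 100 remaining
February 2004: 29 days, 71 remaining
January 2004: 31 days, 40 remaining
December 2003: 31 days, 9 remaining
Result: 2003-11-21

2003-11-21


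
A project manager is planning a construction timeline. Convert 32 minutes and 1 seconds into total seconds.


Minutes: 32
Seconds: 1
Convert minutes to seconds: 32 x 60 = 1920
Add remaining seconds: 1920 + 1 = 1921

1921


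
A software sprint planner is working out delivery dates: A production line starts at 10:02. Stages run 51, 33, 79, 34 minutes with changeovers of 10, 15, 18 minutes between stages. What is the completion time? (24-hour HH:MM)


Start: 10:02 = 602 min from midnight
  after task 1 (51 min): 10:53
  after break (10 min): 11:03
  after task 2 (33 min): 11:36
  after break (15 min): 11:51
  after task 3 (79 min): 13:10
  after break (18 min): 13:28
  after task 4 (34 min): 14:02
Total elapsed: 240 minutes
End time: 14:02

14:02


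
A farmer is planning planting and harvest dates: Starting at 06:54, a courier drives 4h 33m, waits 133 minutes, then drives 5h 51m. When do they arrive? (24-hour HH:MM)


Depart: 06:54
Leg 1: +273 min -> 11:27
Layover: +133 min -> 13:40
Leg 2: +351 min -> 19:31
Total travel: 757 minutes = 12h 37m
Arrival: 19:31

19:31


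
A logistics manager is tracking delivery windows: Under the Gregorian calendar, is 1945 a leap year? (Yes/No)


Year: 1945
Divisible by 4? 1945 / 4 = 486.25 -> No
Not divisible by 4, so NOT a leap year

No


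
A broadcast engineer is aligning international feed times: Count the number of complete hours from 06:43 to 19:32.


Start: 06:43
End: 19:32
Hour difference: 19 - 6 = 13 hours
Minute difference: 32 - 43 = -11 minutes
Total minutes: 769
Complete hours: 769 / 60 = 12 (remainder 49)

12


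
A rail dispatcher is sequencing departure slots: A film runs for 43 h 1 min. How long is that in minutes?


Hours: 43
Minutes: 1
Convert hours to minutes: 43 x 60 = 2580
Add remaining minutes: 2580 + 1 = 2581

2581


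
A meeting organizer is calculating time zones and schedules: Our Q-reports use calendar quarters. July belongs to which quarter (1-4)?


Month: July (month 7)
Q1: January-March (months 1-3)
Q2: April-June (months 4-6)
Q3: July-September (months 7-9)
Q4: October-December (months 10-12)
Month 7 falls in Q3

3


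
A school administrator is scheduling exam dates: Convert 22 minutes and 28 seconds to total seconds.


Minutes: 22
Extra seconds: 28
Seconds per minute: 60
Minutes to seconds: 22 x 60 = 1320
Total: 1320 + 28 = 1348

1348


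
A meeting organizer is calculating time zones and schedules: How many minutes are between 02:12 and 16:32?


Start time: 02:12 = 132 minutes from midnight
End time: 16:32 = 992 minutes from midnight
Difference: 992 - 132 = 860 minutes
That is 14 hours and 20 minutes

860


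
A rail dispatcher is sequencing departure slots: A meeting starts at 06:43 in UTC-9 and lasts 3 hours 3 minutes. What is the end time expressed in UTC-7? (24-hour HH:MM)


Start: 06:43 in UTC-9
Step 1 - add duration:
  minutes: 43 + 3 = 46
  hours: 6 + 3 + 0 = 9
  end in UTC-9: 09:46
Step 2 - convert UTC-9 -> UTC-7:
  offset difference: -7 - (-9) = 2 hours
  9 + (2) = 11 -> mod 24 = 11
Result: 11:46 in UTC-7

11:46


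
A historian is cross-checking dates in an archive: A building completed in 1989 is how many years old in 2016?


Birth year: 1989
Current year: 2016
Age = current year - birth year
Age = 2016 - 1989 = 27

27


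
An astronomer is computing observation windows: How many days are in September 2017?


Month: September
Year: 2017
September is a 30-day month
Total: 30 days

30


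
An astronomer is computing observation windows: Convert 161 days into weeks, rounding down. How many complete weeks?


Total days: 161
Days per week: 7
Division: 161 / 7 = 23 remainder 0
Complete weeks: 23
Remaining days: 0

23
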